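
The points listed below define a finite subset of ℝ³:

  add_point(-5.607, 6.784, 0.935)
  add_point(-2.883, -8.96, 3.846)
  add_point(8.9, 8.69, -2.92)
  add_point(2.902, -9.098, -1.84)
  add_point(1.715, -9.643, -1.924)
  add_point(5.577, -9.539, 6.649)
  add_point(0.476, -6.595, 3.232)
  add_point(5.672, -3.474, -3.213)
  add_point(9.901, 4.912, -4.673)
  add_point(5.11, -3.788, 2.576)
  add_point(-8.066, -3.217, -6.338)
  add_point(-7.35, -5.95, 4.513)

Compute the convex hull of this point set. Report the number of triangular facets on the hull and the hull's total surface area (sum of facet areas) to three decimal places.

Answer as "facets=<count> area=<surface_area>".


Extreme-point indices: [0, 1, 2, 3, 4, 5, 7, 8, 10, 11] — 10 of 12 on the boundary.

Per-facet area ½‖(b−a)×(c−a)‖:
  f1: (p7, p8, p10) → 61.8437
  f2: (p7, p4, p10) → 46.4202
  f3: (p7, p5, p8) → 44.1560
  f4: (p11, p0, p10) → 65.4597
  f5: (p11, p0, p5) → 89.3023
  f6: (p2, p5, p8) → 37.4213
  f7: (p2, p0, p5) → 145.9525
  f8: (p2, p8, p10) → 41.6582
  f9: (p2, p0, p10) → 94.4476
  f10: (p3, p4, p5) → 5.5392
  f11: (p3, p7, p5) → 28.3971
  f12: (p3, p7, p4) → 2.8128
  f13: (p1, p4, p10) → 44.7719
  f14: (p1, p11, p10) → 30.3572
  f15: (p1, p4, p5) → 31.0021
  f16: (p1, p11, p5) → 15.2577
Σ area = 784.799

Euler: V−E+F = 10−24+16 = 2.

facets=16 area=784.799


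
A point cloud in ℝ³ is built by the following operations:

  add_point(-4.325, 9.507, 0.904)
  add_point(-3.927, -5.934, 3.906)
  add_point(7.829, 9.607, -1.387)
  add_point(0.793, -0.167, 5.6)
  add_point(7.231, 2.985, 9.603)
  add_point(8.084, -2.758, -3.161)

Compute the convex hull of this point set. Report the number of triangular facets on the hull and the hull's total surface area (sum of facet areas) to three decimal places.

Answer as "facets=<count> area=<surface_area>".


5 of the 6 inputs are extreme points: [0, 1, 2, 4, 5].

Facet areas (half cross-product norm):
  f1: (p1, p5, p0) → 107.5814
  f2: (p4, p1, p0) → 106.1377
  f3: (p4, p1, p5) → 91.3945
  f4: (p2, p5, p0) → 77.2101
  f5: (p2, p4, p0) → 77.6909
  f6: (p2, p4, p5) → 73.9641
Σ area = 533.979

Euler: V−E+F = 5−9+6 = 2.

facets=6 area=533.979


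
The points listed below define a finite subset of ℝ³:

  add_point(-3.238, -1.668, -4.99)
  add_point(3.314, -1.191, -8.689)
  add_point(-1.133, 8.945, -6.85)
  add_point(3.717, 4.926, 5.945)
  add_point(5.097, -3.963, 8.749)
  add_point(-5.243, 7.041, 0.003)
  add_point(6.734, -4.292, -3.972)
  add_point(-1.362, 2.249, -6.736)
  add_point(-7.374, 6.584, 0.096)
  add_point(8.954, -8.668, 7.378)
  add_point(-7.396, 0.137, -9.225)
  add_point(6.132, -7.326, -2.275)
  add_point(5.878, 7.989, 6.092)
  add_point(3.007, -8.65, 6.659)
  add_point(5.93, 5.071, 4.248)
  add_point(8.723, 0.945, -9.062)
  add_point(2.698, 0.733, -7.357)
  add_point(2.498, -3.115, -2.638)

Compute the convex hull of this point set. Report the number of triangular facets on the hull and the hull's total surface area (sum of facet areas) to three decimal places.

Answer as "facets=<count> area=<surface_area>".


Points on the hull: [1, 2, 3, 4, 5, 8, 9, 10, 11, 12, 13, 15] (12 of 18).

Triangle areas on the boundary:
  f1: (p15, p2, p10) → 70.9482
  f2: (p13, p4, p9) → 15.0834
  f3: (p8, p2, p10) → 48.6754
  f4: (p8, p13, p10) → 109.3484
  f5: (p8, p13, p4) → 51.1415
  f6: (p11, p15, p9) → 43.7968
  f7: (p11, p13, p9) → 27.9739
  f8: (p11, p13, p10) → 79.5797
  f9: (p5, p8, p2) → 7.3439
  f10: (p12, p4, p9) → 29.1380
  f11: (p12, p5, p8) → 7.3126
  f12: (p12, p15, p9) → 133.7536
  f13: (p12, p5, p2) → 52.1414
  f14: (p12, p15, p2) → 91.9337
  f15: (p1, p15, p10) → 15.4235
  f16: (p1, p11, p10) → 45.7724
  f17: (p1, p11, p15) → 27.1330
  f18: (p3, p8, p4) → 54.8755
  f19: (p3, p12, p4) → 13.0525
  f20: (p3, p12, p8) → 21.5715
Σ area = 945.999

Euler characteristic 12−30+20 = 2 ✓

facets=20 area=945.999


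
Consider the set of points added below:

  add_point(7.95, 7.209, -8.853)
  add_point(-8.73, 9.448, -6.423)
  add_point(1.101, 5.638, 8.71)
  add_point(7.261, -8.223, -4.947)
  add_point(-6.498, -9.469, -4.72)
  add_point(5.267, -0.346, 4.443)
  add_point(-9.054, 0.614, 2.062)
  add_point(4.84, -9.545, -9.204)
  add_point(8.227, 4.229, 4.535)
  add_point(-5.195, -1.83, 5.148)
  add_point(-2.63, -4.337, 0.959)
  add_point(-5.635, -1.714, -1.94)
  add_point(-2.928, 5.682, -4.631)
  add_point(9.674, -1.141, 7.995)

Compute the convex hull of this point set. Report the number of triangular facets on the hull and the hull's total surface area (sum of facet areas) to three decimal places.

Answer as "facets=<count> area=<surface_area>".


facets=16 area=1165.320

10 of the 14 inputs are extreme points: [0, 1, 2, 3, 4, 6, 7, 8, 9, 13].

Facet areas (half cross-product norm):
  f1: (p0, p7, p1) → 144.7501
  f2: (p2, p1, p6) → 80.3615
  f3: (p2, p0, p1) → 141.3618
  f4: (p4, p1, p6) → 74.5124
  f5: (p4, p7, p1) → 116.1958
  f6: (p8, p0, p13) → 32.1694
  f7: (p8, p2, p13) → 27.3851
  f8: (p8, p2, p0) → 51.8128
  f9: (p9, p4, p6) → 33.5463
  f10: (p9, p4, p13) → 91.3452
  f11: (p9, p2, p6) → 27.3619
  f12: (p9, p2, p13) → 56.9366
  f13: (p3, p4, p13) → 101.4104
  f14: (p3, p4, p7) → 30.6471
  f15: (p3, p0, p13) → 115.2027
  f16: (p3, p0, p7) → 40.3204
Σ area = 1165.320

Check V−E+F: 10 − 24 + 16 = 2.


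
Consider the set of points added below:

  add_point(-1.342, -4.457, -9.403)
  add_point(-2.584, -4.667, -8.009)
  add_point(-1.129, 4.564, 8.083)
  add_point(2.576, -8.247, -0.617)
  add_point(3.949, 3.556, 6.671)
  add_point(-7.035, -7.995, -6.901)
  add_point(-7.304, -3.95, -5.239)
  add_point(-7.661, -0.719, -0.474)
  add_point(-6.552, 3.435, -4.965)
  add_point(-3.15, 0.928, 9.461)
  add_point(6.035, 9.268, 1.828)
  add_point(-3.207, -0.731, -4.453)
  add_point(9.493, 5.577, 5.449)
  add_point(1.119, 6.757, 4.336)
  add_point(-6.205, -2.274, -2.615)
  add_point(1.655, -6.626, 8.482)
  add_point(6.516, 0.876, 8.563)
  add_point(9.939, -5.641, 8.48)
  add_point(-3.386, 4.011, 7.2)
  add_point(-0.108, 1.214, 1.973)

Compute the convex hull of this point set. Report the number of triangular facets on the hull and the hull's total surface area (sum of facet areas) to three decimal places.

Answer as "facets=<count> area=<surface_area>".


Extreme-point indices: [0, 2, 3, 5, 6, 7, 8, 9, 10, 12, 13, 15, 16, 17, 18] — 15 of 20 on the boundary.

Area of each hull facet:
  f1: (p5, p9, p7) → 39.3478
  f2: (p8, p0, p10) → 80.5056
  f3: (p8, p5, p0) → 36.8132
  f4: (p12, p0, p17) → 117.6721
  f5: (p12, p0, p10) → 59.2330
  f6: (p3, p0, p17) → 37.3780
  f7: (p3, p5, p0) → 36.4045
  f8: (p18, p9, p7) → 19.0147
  f9: (p18, p8, p7) → 30.6029
  f10: (p6, p5, p7) → 6.9667
  f11: (p6, p8, p7) → 17.4356
  f12: (p6, p8, p5) → 6.1584
  f13: (p16, p9, p17) → 31.5639
  f14: (p16, p12, p17) → 21.1895
  f15: (p15, p5, p9) → 79.3774
  f16: (p15, p3, p5) → 47.6566
  f17: (p15, p9, p17) → 33.9015
  f18: (p15, p3, p17) → 38.6237
  f19: (p13, p8, p10) → 36.1689
  f20: (p13, p18, p8) → 36.5565
  f21: (p2, p18, p9) → 4.7432
  f22: (p2, p16, p9) → 18.6152
  f23: (p2, p16, p12) → 27.0338
  f24: (p2, p12, p10) → 32.1078
  f25: (p2, p13, p10) → 7.1597
  f26: (p2, p13, p18) → 5.8915
Σ area = 908.122

Euler characteristic 15−39+26 = 2 ✓

facets=26 area=908.122


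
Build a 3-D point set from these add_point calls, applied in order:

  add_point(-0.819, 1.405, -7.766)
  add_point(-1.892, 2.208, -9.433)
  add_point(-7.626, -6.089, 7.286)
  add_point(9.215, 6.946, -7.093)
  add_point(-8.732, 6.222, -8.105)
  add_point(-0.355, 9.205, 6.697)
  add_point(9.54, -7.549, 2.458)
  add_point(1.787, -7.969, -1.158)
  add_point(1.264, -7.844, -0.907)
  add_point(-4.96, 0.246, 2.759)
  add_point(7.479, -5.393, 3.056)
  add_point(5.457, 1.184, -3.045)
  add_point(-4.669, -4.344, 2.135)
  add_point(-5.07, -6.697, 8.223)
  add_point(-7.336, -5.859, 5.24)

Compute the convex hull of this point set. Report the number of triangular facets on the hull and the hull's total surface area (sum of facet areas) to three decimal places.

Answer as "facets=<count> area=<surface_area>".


facets=16 area=988.095

Points on the hull: [1, 2, 3, 4, 5, 6, 7, 8, 13, 14] (10 of 15).

Area of each hull facet:
  f1: (p5, p13, p6) → 127.0112
  f2: (p3, p5, p4) → 130.8159
  f3: (p3, p5, p6) → 138.9951
  f4: (p7, p13, p6) → 49.1784
  f5: (p7, p3, p6) → 72.7226
  f6: (p1, p3, p4) → 41.4825
  f7: (p1, p7, p3) → 83.5650
  f8: (p2, p7, p13) → 15.5943
  f9: (p2, p5, p13) → 23.2257
  f10: (p2, p5, p4) → 137.8803
  f11: (p2, p14, p4) → 11.4948
  f12: (p8, p2, p7) → 1.0718
  f13: (p8, p2, p14) → 8.4639
  f14: (p8, p14, p4) → 94.3293
  f15: (p8, p1, p4) → 48.2605
  f16: (p8, p1, p7) → 4.0032
Σ area = 988.095

Check V−E+F: 10 − 24 + 16 = 2.


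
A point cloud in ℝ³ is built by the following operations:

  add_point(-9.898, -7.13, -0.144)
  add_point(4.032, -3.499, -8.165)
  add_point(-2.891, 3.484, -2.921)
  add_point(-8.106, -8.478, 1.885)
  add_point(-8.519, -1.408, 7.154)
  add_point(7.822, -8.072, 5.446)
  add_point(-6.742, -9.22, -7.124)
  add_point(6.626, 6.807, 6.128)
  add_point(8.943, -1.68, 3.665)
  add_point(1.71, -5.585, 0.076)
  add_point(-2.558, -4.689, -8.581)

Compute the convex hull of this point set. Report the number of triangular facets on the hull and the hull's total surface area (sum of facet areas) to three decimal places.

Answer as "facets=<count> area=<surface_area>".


facets=16 area=841.270

Hull vertices (10/11): indices [0, 1, 2, 3, 4, 5, 6, 7, 8, 10].

Facet areas (half cross-product norm):
  f1: (p4, p2, p0) → 55.6413
  f2: (p4, p2, p7) → 84.2231
  f3: (p6, p2, p0) → 50.7731
  f4: (p6, p2, p10) → 28.3864
  f5: (p3, p4, p0) → 13.3454
  f6: (p3, p6, p0) → 11.6643
  f7: (p5, p7, p8) → 19.6583
  f8: (p5, p4, p7) → 118.1335
  f9: (p5, p3, p4) → 71.6626
  f10: (p5, p3, p6) → 74.4355
  f11: (p1, p6, p10) → 13.7910
  f12: (p1, p5, p6) → 90.9071
  f13: (p1, p5, p8) → 43.4865
  f14: (p1, p7, p8) → 56.7183
  f15: (p1, p2, p7) → 75.4421
  f16: (p1, p2, p10) → 33.0018
Σ area = 841.270

Check V−E+F: 10 − 24 + 16 = 2.


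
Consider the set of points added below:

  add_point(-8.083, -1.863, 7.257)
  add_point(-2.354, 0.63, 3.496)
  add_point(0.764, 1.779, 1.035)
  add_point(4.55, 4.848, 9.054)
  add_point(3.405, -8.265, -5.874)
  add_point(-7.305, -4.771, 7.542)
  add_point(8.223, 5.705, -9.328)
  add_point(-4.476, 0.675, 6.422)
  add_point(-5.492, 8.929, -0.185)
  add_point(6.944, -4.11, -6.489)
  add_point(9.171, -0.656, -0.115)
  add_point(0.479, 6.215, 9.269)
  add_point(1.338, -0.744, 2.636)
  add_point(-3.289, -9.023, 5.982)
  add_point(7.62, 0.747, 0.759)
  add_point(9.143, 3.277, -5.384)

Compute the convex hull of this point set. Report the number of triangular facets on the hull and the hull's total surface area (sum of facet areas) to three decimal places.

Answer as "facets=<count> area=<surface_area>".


Points on the hull: [0, 3, 4, 5, 6, 8, 9, 10, 11, 13, 15] (11 of 16).

Triangle areas on the boundary:
  f1: (p11, p8, p0) → 64.3347
  f2: (p4, p8, p0) → 120.6885
  f3: (p6, p4, p8) → 124.6973
  f4: (p6, p11, p8) → 96.6050
  f5: (p6, p3, p11) → 39.3560
  f6: (p13, p4, p10) → 75.0723
  f7: (p13, p3, p10) → 88.1335
  f8: (p9, p4, p10) → 18.7067
  f9: (p9, p6, p4) → 15.6886
  f10: (p15, p3, p10) → 35.9278
  f11: (p15, p6, p3) → 26.3710
  f12: (p15, p9, p10) → 22.8258
  f13: (p15, p9, p6) → 17.4515
  f14: (p5, p3, p11) → 28.0224
  f15: (p5, p13, p3) → 46.3808
  f16: (p5, p11, p0) → 16.1215
  f17: (p5, p4, p0) → 25.4499
  f18: (p5, p13, p4) → 35.4836
Σ area = 897.317

Check V−E+F: 11 − 27 + 18 = 2.

facets=18 area=897.317


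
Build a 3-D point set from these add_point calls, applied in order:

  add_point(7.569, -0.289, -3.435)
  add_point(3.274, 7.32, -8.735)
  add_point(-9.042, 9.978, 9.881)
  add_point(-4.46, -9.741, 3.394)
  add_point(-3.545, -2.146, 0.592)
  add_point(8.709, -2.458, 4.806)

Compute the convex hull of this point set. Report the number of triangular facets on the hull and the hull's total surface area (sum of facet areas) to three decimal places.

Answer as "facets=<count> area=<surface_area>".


Extreme-point indices: [0, 1, 2, 3, 4, 5] — 6 of 6 on the boundary.

Per-facet area ½‖(b−a)×(c−a)‖:
  f1: (p3, p5, p2) → 153.8668
  f2: (p1, p5, p2) → 180.6659
  f3: (p0, p3, p5) → 64.7485
  f4: (p0, p1, p5) → 29.5148
  f5: (p0, p1, p3) → 80.8164
  f6: (p4, p3, p2) → 58.6617
  f7: (p4, p1, p2) → 121.1374
  f8: (p4, p1, p3) → 31.3675
Σ area = 720.779

Euler characteristic 6−12+8 = 2 ✓

facets=8 area=720.779


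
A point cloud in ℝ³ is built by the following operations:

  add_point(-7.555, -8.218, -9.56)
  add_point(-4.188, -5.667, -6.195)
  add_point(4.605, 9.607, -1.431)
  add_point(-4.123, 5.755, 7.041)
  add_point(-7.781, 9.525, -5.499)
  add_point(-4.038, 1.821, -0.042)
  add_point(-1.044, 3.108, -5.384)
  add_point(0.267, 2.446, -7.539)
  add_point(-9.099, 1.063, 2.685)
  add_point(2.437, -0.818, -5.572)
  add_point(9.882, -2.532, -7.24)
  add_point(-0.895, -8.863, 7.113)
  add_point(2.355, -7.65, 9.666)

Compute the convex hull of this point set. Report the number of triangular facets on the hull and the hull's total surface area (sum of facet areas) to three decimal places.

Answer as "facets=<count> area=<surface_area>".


Extreme-point indices: [0, 2, 3, 4, 7, 8, 10, 11, 12] — 9 of 13 on the boundary.

Triangle areas on the boundary:
  f1: (p12, p2, p10) → 133.4964
  f2: (p11, p12, p10) → 40.8757
  f3: (p3, p12, p2) → 96.0536
  f4: (p3, p4, p8) → 47.7322
  f5: (p3, p4, p2) → 74.4977
  f6: (p3, p11, p8) → 54.7935
  f7: (p3, p11, p12) → 32.0462
  f8: (p0, p4, p8) → 90.6899
  f9: (p0, p11, p8) → 102.0570
  f10: (p0, p11, p10) → 147.8704
  f11: (p7, p2, p10) → 55.9875
  f12: (p7, p4, p2) → 54.7460
  f13: (p7, p0, p10) → 71.5579
  f14: (p7, p0, p4) → 72.5086
Σ area = 1074.913

Euler characteristic 9−21+14 = 2 ✓

facets=14 area=1074.913


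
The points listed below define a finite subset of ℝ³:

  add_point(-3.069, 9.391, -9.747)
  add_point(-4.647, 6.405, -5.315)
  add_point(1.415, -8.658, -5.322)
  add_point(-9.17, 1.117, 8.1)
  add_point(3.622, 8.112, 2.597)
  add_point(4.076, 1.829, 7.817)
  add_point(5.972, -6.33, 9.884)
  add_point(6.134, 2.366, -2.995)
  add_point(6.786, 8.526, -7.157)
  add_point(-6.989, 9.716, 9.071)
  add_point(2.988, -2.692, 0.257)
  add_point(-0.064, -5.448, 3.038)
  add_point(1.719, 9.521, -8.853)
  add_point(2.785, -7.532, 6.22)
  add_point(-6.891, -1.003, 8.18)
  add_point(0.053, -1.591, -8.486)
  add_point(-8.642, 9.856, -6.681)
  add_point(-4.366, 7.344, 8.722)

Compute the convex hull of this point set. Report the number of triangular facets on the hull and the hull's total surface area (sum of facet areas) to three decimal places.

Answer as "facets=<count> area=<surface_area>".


facets=24 area=1132.958

14 of the 18 inputs are extreme points: [0, 2, 3, 4, 5, 6, 7, 8, 9, 12, 13, 14, 15, 16].

Area of each hull facet:
  f1: (p16, p2, p3) → 158.4124
  f2: (p9, p6, p3) → 74.2856
  f3: (p9, p16, p3) → 70.1201
  f4: (p13, p6, p2) → 16.6417
  f5: (p7, p2, p8) → 33.7359
  f6: (p7, p6, p8) → 22.0380
  f7: (p7, p6, p2) → 88.8729
  f8: (p4, p9, p8) → 42.7701
  f9: (p14, p2, p3) → 21.4651
  f10: (p14, p13, p2) → 68.6006
  f11: (p14, p6, p3) → 7.8612
  f12: (p14, p13, p6) → 28.5316
  f13: (p12, p9, p8) → 53.7077
  f14: (p12, p9, p16) → 83.4463
  f15: (p12, p0, p16) → 9.9412
  f16: (p15, p16, p2) → 36.7406
  f17: (p15, p0, p16) → 35.4234
  f18: (p15, p12, p0) → 27.0087
  f19: (p15, p2, p8) → 38.2732
  f20: (p15, p12, p8) → 30.5086
  f21: (p5, p9, p6) → 41.8793
  f22: (p5, p4, p9) → 50.3890
  f23: (p5, p6, p8) → 59.3770
  f24: (p5, p4, p8) → 32.9277
Σ area = 1132.958

Euler: V−E+F = 14−36+24 = 2.


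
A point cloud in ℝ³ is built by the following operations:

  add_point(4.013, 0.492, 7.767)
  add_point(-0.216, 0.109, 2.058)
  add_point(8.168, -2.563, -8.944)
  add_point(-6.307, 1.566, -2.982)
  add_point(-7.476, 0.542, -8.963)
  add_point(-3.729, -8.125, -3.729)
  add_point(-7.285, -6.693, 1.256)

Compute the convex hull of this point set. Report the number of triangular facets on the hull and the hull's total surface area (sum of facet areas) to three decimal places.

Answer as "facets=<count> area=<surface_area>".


Hull vertices (6/7): indices [0, 2, 3, 4, 5, 6].

Facet areas (half cross-product norm):
  f1: (p5, p2, p4) → 74.6922
  f2: (p0, p5, p2) → 108.1306
  f3: (p6, p5, p4) → 33.9449
  f4: (p6, p0, p5) → 46.7954
  f5: (p3, p2, p4) → 48.6885
  f6: (p3, p0, p2) → 112.3083
  f7: (p3, p6, p4) → 27.7455
  f8: (p3, p6, p0) → 66.1087
Σ area = 518.414

Euler characteristic 6−12+8 = 2 ✓

facets=8 area=518.414


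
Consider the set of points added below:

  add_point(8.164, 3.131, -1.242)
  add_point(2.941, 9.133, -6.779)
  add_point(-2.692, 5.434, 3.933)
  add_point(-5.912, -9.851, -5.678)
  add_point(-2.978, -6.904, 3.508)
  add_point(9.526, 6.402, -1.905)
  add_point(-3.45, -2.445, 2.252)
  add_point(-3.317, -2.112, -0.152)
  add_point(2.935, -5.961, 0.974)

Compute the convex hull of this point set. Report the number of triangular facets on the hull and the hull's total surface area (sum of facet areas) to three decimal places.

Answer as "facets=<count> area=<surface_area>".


Hull vertices (8/9): indices [0, 1, 2, 3, 4, 5, 6, 8].

Per-facet area ½‖(b−a)×(c−a)‖:
  f1: (p1, p5, p3) → 90.5690
  f2: (p1, p2, p3) → 115.1887
  f3: (p1, p2, p5) → 53.1700
  f4: (p6, p2, p3) → 25.9645
  f5: (p6, p4, p3) → 23.4765
  f6: (p6, p4, p2) → 9.3926
  f7: (p8, p4, p2) → 39.6745
  f8: (p8, p4, p3) → 32.7426
  f9: (p0, p2, p5) → 21.4135
  f10: (p0, p8, p2) → 61.2242
  f11: (p0, p5, p3) → 19.8439
  f12: (p0, p8, p3) → 53.2552
Σ area = 545.915

Euler: V−E+F = 8−18+12 = 2.

facets=12 area=545.915


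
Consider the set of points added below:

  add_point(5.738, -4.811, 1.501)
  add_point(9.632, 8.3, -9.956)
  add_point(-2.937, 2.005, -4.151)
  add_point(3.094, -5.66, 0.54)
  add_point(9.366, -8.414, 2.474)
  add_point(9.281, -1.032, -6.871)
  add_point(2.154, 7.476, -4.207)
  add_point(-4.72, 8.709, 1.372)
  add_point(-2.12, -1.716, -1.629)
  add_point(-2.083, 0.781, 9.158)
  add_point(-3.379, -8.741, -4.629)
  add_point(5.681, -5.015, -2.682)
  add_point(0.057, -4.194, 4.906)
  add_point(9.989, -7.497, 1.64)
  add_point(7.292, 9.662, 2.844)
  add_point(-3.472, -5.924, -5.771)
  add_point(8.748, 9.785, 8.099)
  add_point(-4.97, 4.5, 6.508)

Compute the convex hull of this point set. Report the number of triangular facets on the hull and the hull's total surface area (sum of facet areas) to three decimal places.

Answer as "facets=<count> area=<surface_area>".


facets=22 area=1057.485

13 of the 18 inputs are extreme points: [1, 2, 4, 5, 7, 9, 10, 12, 13, 14, 15, 16, 17].

Area of each hull facet:
  f1: (p1, p16, p13) → 151.5966
  f2: (p9, p16, p17) → 38.0721
  f3: (p9, p10, p17) → 45.3320
  f4: (p14, p1, p16) → 15.7576
  f5: (p7, p14, p1) → 79.3107
  f6: (p7, p16, p17) → 48.3434
  f7: (p7, p14, p16) → 30.5853
  f8: (p5, p1, p13) → 30.1804
  f9: (p5, p10, p13) → 74.4808
  f10: (p4, p16, p13) → 11.8766
  f11: (p4, p9, p16) → 111.3548
  f12: (p4, p10, p13) → 10.0568
  f13: (p2, p7, p1) → 67.1492
  f14: (p12, p9, p10) → 26.1504
  f15: (p12, p4, p10) → 58.1221
  f16: (p12, p4, p9) → 25.5239
  f17: (p15, p2, p7) → 18.9259
  f18: (p15, p10, p17) → 23.3474
  f19: (p15, p7, p17) → 52.8489
  f20: (p15, p2, p1) → 56.9740
  f21: (p15, p5, p1) → 61.8442
  f22: (p15, p5, p10) → 19.6520
Σ area = 1057.485

Check V−E+F: 13 − 33 + 22 = 2.


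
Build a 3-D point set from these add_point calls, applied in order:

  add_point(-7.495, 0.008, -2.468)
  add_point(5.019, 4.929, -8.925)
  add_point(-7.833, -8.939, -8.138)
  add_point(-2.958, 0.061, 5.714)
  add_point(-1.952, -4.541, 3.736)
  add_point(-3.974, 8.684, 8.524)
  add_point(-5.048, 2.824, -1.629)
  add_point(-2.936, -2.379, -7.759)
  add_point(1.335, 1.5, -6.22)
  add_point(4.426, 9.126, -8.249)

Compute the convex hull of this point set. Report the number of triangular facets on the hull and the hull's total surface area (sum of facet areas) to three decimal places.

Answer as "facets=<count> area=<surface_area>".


7 of the 10 inputs are extreme points: [0, 1, 2, 3, 4, 5, 9].

Per-facet area ½‖(b−a)×(c−a)‖:
  f1: (p9, p1, p2) → 31.9868
  f2: (p9, p5, p1) → 39.6152
  f3: (p4, p1, p2) → 115.7763
  f4: (p4, p5, p1) → 120.1396
  f5: (p0, p9, p2) → 81.0255
  f6: (p0, p9, p5) → 112.4949
  f7: (p3, p4, p2) → 30.2423
  f8: (p3, p4, p5) → 2.9014
  f9: (p3, p0, p2) → 43.2678
  f10: (p3, p0, p5) → 41.6389
Σ area = 619.089

Euler characteristic 7−15+10 = 2 ✓

facets=10 area=619.089


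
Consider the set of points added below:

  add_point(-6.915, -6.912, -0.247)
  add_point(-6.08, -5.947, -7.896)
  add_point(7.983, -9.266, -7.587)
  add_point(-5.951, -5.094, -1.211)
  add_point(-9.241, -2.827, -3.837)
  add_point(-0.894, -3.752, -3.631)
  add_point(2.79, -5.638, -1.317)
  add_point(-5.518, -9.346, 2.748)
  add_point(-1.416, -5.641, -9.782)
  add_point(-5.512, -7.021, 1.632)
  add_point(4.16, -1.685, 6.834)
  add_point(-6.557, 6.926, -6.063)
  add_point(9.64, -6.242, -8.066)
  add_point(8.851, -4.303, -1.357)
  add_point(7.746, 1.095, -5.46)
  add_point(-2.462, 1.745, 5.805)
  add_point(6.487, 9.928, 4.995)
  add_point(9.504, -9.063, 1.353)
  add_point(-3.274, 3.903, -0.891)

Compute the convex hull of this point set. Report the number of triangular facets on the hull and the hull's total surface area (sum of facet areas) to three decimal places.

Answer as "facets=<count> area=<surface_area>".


facets=22 area=1053.686

13 of the 19 inputs are extreme points: [0, 1, 2, 4, 7, 8, 10, 11, 12, 14, 15, 16, 17].

Area of each hull facet:
  f1: (p17, p16, p12) → 95.7608
  f2: (p2, p17, p12) → 15.7787
  f3: (p2, p17, p7) → 68.2363
  f4: (p15, p7, p4) → 55.8248
  f5: (p15, p11, p4) → 62.1261
  f6: (p15, p11, p16) → 82.1725
  f7: (p14, p16, p12) → 28.3357
  f8: (p14, p11, p12) → 51.6657
  f9: (p14, p11, p16) → 101.4197
  f10: (p0, p7, p4) → 2.0022
  f11: (p8, p11, p12) → 73.3414
  f12: (p8, p2, p12) → 17.8581
  f13: (p10, p17, p7) → 67.7656
  f14: (p10, p15, p7) → 44.2029
  f15: (p10, p17, p16) → 55.3364
  f16: (p10, p15, p16) → 43.1546
  f17: (p1, p2, p7) → 80.0610
  f18: (p1, p8, p2) → 17.4023
  f19: (p1, p0, p7) → 10.4003
  f20: (p1, p0, p4) → 17.5784
  f21: (p1, p11, p4) → 30.4839
  f22: (p1, p8, p11) → 32.7789
Σ area = 1053.686

Euler characteristic 13−33+22 = 2 ✓


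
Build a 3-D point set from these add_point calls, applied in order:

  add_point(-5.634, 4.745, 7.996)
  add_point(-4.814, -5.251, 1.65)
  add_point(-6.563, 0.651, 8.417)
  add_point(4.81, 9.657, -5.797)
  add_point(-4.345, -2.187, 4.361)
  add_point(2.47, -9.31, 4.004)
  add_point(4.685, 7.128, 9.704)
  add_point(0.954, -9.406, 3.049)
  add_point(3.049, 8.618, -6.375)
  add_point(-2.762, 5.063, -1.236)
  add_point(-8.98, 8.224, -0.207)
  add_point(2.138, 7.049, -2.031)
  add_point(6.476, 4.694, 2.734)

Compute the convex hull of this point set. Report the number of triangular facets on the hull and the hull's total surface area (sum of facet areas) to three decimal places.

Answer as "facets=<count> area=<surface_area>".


Extreme-point indices: [0, 1, 2, 3, 5, 6, 7, 8, 10, 12] — 10 of 13 on the boundary.

Triangle areas on the boundary:
  f1: (p3, p8, p10) → 11.1886
  f2: (p1, p8, p10) → 94.7395
  f3: (p1, p8, p7) → 63.5811
  f4: (p1, p2, p10) → 53.4395
  f5: (p1, p2, p7) → 30.6614
  f6: (p0, p2, p10) → 18.7067
  f7: (p6, p0, p2) → 20.6257
  f8: (p6, p3, p12) → 30.8660
  f9: (p6, p3, p10) → 108.0088
  f10: (p6, p0, p10) → 46.9170
  f11: (p5, p2, p7) → 11.9602
  f12: (p5, p6, p2) → 90.9509
  f13: (p5, p6, p12) → 54.7981
  f14: (p5, p3, p12) → 63.2272
  f15: (p5, p8, p7) → 18.2291
  f16: (p5, p3, p8) → 20.9326
Σ area = 738.833

Euler characteristic 10−24+16 = 2 ✓

facets=16 area=738.833


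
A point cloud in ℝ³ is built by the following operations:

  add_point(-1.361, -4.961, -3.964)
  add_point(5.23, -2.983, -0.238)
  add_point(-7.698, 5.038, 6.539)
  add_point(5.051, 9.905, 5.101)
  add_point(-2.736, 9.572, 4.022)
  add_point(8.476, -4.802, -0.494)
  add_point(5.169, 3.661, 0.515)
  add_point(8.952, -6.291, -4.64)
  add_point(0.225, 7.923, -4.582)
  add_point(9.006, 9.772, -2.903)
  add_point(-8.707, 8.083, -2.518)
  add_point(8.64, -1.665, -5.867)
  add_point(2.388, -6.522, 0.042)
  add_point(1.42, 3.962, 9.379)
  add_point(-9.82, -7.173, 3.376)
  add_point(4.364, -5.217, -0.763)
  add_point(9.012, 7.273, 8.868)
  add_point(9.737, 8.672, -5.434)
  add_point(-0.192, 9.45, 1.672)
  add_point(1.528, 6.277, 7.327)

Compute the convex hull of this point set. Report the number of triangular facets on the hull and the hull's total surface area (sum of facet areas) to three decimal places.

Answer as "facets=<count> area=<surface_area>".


15 of the 20 inputs are extreme points: [0, 2, 3, 4, 5, 7, 8, 9, 10, 11, 12, 13, 14, 16, 17].

Area of each hull facet:
  f1: (p2, p13, p14) → 60.9938
  f2: (p2, p10, p14) → 61.3678
  f3: (p2, p10, p4) → 30.6489
  f4: (p0, p10, p14) → 82.9939
  f5: (p8, p11, p17) → 49.0304
  f6: (p8, p10, p17) → 7.3282
  f7: (p8, p0, p11) → 62.8464
  f8: (p8, p0, p10) → 59.2016
  f9: (p12, p13, p14) → 87.3126
  f10: (p12, p5, p13) → 44.5298
  f11: (p7, p11, p17) → 8.4565
  f12: (p7, p12, p5) → 14.0076
  f13: (p7, p0, p11) → 24.6210
  f14: (p7, p0, p14) → 39.3195
  f15: (p7, p12, p14) → 17.6884
  f16: (p9, p10, p17) → 24.6783
  f17: (p9, p3, p4) → 33.3419
  f18: (p9, p10, p4) → 59.9121
  f19: (p16, p5, p13) → 60.3201
  f20: (p16, p3, p4) → 16.7378
  f21: (p16, p9, p3) → 26.1467
  f22: (p16, p2, p13) → 23.6500
  f23: (p16, p2, p4) → 42.7761
  f24: (p16, p9, p17) → 10.5956
  f25: (p16, p7, p17) → 106.6896
  f26: (p16, p7, p5) → 18.6569
Σ area = 1073.852

Check V−E+F: 15 − 39 + 26 = 2.

facets=26 area=1073.852


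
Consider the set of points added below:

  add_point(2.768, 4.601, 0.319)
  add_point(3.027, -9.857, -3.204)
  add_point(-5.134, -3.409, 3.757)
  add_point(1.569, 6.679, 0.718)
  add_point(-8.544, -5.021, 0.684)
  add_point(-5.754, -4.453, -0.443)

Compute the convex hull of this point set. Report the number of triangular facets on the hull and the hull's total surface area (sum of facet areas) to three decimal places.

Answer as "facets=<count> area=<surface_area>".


facets=8 area=249.062

Hull vertices (6/6): indices [0, 1, 2, 3, 4, 5].

Triangle areas on the boundary:
  f1: (p2, p1, p4) → 30.3804
  f2: (p2, p3, p4) → 26.4768
  f3: (p0, p3, p1) → 8.6823
  f4: (p0, p2, p1) → 71.2906
  f5: (p0, p2, p3) → 14.0100
  f6: (p5, p1, p4) → 10.7942
  f7: (p5, p3, p4) → 16.0468
  f8: (p5, p3, p1) → 71.3812
Σ area = 249.062

Euler: V−E+F = 6−12+8 = 2.


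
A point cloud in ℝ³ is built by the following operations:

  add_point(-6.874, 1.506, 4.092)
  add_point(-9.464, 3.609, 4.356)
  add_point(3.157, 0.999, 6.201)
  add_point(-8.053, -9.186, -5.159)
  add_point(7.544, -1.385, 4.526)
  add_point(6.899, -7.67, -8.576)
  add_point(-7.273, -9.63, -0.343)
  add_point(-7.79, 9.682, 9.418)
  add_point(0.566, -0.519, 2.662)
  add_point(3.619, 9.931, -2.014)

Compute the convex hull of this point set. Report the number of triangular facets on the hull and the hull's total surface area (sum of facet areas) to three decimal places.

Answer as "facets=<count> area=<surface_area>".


facets=12 area=920.534

8 of the 10 inputs are extreme points: [1, 2, 3, 4, 5, 6, 7, 9].

Triangle areas on the boundary:
  f1: (p5, p6, p4) → 112.0072
  f2: (p9, p5, p4) → 98.8812
  f3: (p7, p6, p1) → 27.8297
  f4: (p7, p9, p1) → 62.5534
  f5: (p7, p9, p4) → 108.9891
  f6: (p3, p6, p1) → 34.0045
  f7: (p3, p5, p6) → 37.6525
  f8: (p3, p9, p1) → 126.9786
  f9: (p3, p9, p5) → 145.2292
  f10: (p2, p6, p4) → 42.5699
  f11: (p2, p7, p4) → 7.2279
  f12: (p2, p7, p6) → 116.6112
Σ area = 920.534

Check V−E+F: 8 − 18 + 12 = 2.


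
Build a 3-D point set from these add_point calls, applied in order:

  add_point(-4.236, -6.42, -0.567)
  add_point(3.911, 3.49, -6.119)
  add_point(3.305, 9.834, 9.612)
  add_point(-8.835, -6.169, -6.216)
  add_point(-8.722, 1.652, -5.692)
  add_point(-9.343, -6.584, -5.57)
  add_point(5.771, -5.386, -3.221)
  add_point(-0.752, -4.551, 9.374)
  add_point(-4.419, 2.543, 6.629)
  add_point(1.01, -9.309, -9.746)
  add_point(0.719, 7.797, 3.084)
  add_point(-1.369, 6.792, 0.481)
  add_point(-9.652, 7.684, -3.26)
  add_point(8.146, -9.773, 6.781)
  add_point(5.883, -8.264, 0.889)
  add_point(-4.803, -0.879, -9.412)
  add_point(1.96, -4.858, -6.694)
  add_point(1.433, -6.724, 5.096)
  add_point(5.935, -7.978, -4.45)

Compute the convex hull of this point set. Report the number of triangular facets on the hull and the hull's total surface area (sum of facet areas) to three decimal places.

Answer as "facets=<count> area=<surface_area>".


facets=22 area=1137.674

Extreme-point indices: [1, 2, 3, 4, 5, 6, 7, 8, 9, 12, 13, 15, 18] — 13 of 19 on the boundary.

Area of each hull facet:
  f1: (p1, p2, p12) → 116.2402
  f2: (p1, p2, p13) → 150.2273
  f3: (p7, p2, p13) → 76.9992
  f4: (p15, p1, p12) → 59.2049
  f5: (p15, p1, p9) → 52.3225
  f6: (p18, p9, p13) → 25.6813
  f7: (p18, p1, p9) → 43.2182
  f8: (p8, p2, p12) → 65.9565
  f9: (p8, p7, p2) → 45.9562
  f10: (p5, p9, p13) → 103.4206
  f11: (p5, p7, p13) → 91.3234
  f12: (p5, p8, p12) → 85.1026
  f13: (p5, p8, p7) → 67.2794
  f14: (p6, p1, p13) → 39.0195
  f15: (p6, p18, p13) → 16.0553
  f16: (p6, p18, p1) → 9.4638
  f17: (p3, p15, p9) → 36.4434
  f18: (p3, p5, p9) → 4.0413
  f19: (p4, p5, p12) → 11.8665
  f20: (p4, p3, p5) → 3.2902
  f21: (p4, p15, p12) → 13.7395
  f22: (p4, p3, p15) → 20.8221
Σ area = 1137.674

Check V−E+F: 13 − 33 + 22 = 2.


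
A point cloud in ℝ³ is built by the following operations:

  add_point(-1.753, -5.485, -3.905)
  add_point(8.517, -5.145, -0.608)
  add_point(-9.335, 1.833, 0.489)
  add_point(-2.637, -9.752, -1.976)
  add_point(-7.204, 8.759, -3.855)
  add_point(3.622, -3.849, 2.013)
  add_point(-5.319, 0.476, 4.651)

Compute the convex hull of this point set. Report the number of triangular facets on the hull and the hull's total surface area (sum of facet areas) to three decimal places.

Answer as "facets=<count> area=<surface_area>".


facets=10 area=414.093

Points on the hull: [0, 1, 2, 3, 4, 5, 6] (7 of 7).

Area of each hull facet:
  f1: (p4, p3, p2) → 50.4060
  f2: (p6, p3, p2) → 37.0376
  f3: (p6, p4, p2) → 23.2443
  f4: (p6, p4, p1) → 94.1394
  f5: (p0, p3, p1) → 25.6289
  f6: (p0, p4, p1) → 78.2477
  f7: (p0, p4, p3) → 23.2469
  f8: (p5, p3, p1) → 26.2996
  f9: (p5, p6, p1) → 8.1428
  f10: (p5, p6, p3) → 47.6998
Σ area = 414.093

Euler characteristic 7−15+10 = 2 ✓


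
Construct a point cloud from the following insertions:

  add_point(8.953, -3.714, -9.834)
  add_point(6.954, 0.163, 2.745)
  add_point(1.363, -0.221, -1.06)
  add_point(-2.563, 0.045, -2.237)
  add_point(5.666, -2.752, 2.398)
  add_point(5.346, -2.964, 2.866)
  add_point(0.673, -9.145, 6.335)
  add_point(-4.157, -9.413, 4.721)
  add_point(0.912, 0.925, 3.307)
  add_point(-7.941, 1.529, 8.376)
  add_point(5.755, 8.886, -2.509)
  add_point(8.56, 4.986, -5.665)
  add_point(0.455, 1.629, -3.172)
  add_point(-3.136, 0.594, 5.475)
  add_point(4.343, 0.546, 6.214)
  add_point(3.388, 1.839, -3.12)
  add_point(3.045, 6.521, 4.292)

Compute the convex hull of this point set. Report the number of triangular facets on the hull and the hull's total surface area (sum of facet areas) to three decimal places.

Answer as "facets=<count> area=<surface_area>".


facets=22 area=742.780

Points on the hull: [0, 1, 3, 4, 5, 6, 7, 9, 10, 11, 12, 14, 16] (13 of 17).

Area of each hull facet:
  f1: (p3, p10, p9) → 70.7175
  f2: (p3, p7, p9) → 62.2678
  f3: (p3, p7, p0) → 82.8196
  f4: (p16, p10, p9) → 34.6276
  f5: (p16, p14, p9) → 39.1104
  f6: (p6, p7, p9) → 30.5948
  f7: (p6, p14, p9) → 62.3078
  f8: (p6, p7, p0) → 47.7314
  f9: (p1, p6, p14) → 22.3651
  f10: (p1, p16, p10) → 29.1630
  f11: (p1, p16, p14) → 13.9593
  f12: (p12, p10, p0) → 54.2713
  f13: (p12, p3, p0) → 17.7831
  f14: (p12, p3, p10) → 8.5471
  f15: (p11, p10, p0) → 13.7636
  f16: (p11, p1, p0) → 47.3374
  f17: (p11, p1, p10) → 27.5714
  f18: (p4, p6, p0) → 49.2574
  f19: (p4, p1, p0) → 20.3114
  f20: (p5, p1, p6) → 6.1027
  f21: (p5, p4, p6) → 1.3027
  f22: (p5, p4, p1) → 0.8678
Σ area = 742.780

Check V−E+F: 13 − 33 + 22 = 2.


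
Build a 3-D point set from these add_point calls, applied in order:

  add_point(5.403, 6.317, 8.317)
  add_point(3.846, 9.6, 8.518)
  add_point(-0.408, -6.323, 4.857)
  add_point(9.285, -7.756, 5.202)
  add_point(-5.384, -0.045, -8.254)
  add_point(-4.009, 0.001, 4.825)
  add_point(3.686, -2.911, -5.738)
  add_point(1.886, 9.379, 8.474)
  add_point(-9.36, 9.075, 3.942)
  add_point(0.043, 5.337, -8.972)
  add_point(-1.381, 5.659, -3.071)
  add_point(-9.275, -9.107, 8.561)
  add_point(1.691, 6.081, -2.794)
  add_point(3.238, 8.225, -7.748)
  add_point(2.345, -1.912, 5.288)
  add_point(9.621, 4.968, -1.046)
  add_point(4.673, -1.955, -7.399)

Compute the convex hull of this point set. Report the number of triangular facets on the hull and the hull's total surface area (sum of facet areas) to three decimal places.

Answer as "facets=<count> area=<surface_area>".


facets=20 area=1201.307

12 of the 17 inputs are extreme points: [0, 1, 3, 4, 6, 7, 8, 9, 11, 13, 15, 16].

Triangle areas on the boundary:
  f1: (p4, p11, p8) → 137.0401
  f2: (p4, p9, p8) → 59.6822
  f3: (p7, p11, p8) → 113.4705
  f4: (p7, p1, p8) → 4.3273
  f5: (p7, p1, p11) → 16.8914
  f6: (p13, p1, p15) → 59.0212
  f7: (p13, p9, p8) → 36.6877
  f8: (p13, p1, p8) → 106.3938
  f9: (p0, p1, p11) → 36.1770
  f10: (p0, p3, p11) → 137.5181
  f11: (p0, p1, p15) → 17.7115
  f12: (p0, p3, p15) → 70.2502
  f13: (p16, p4, p9) → 32.8267
  f14: (p16, p3, p15) → 71.0053
  f15: (p16, p13, p15) → 45.2558
  f16: (p16, p13, p9) → 19.5349
  f17: (p6, p4, p11) → 94.4718
  f18: (p6, p16, p4) → 10.5563
  f19: (p6, p3, p11) → 121.1662
  f20: (p6, p16, p3) → 11.3186
Σ area = 1201.307

Euler: V−E+F = 12−30+20 = 2.


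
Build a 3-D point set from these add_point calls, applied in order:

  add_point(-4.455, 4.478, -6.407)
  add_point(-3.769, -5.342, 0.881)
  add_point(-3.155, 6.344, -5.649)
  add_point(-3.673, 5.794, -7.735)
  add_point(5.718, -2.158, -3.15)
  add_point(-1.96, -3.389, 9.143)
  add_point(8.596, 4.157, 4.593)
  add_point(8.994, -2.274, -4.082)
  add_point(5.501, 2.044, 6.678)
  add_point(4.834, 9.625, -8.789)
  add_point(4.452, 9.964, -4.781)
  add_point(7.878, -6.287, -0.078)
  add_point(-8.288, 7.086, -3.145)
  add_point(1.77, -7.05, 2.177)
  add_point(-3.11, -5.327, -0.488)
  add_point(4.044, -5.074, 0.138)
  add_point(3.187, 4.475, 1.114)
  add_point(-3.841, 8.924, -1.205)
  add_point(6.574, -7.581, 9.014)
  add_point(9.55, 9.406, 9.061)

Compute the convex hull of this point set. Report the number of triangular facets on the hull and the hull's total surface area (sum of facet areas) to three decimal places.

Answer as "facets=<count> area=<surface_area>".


14 of the 20 inputs are extreme points: [0, 1, 3, 5, 7, 9, 10, 11, 12, 13, 14, 17, 18, 19].

Per-facet area ½‖(b−a)×(c−a)‖:
  f1: (p5, p19, p12) → 145.9599
  f2: (p5, p18, p19) → 78.7285
  f3: (p17, p19, p12) → 17.4182
  f4: (p17, p9, p12) → 27.1775
  f5: (p3, p9, p12) → 24.2356
  f6: (p7, p3, p9) → 62.7112
  f7: (p7, p3, p14) → 82.0930
  f8: (p7, p9, p19) → 112.2868
  f9: (p1, p5, p18) → 41.1538
  f10: (p1, p14, p12) → 10.4134
  f11: (p1, p5, p12) → 59.3782
  f12: (p10, p9, p19) → 13.3402
  f13: (p10, p17, p19) → 66.9837
  f14: (p10, p17, p9) → 16.2411
  f15: (p0, p14, p12) → 32.1825
  f16: (p0, p3, p12) → 5.4034
  f17: (p0, p3, p14) → 6.2767
  f18: (p11, p7, p14) → 31.7054
  f19: (p11, p18, p19) → 78.9662
  f20: (p11, p7, p19) → 50.7550
  f21: (p13, p11, p18) → 26.5987
  f22: (p13, p11, p14) → 15.4170
  f23: (p13, p1, p18) → 16.9546
  f24: (p13, p1, p14) → 4.4164
Σ area = 1026.797

Euler: V−E+F = 14−36+24 = 2.

facets=24 area=1026.797


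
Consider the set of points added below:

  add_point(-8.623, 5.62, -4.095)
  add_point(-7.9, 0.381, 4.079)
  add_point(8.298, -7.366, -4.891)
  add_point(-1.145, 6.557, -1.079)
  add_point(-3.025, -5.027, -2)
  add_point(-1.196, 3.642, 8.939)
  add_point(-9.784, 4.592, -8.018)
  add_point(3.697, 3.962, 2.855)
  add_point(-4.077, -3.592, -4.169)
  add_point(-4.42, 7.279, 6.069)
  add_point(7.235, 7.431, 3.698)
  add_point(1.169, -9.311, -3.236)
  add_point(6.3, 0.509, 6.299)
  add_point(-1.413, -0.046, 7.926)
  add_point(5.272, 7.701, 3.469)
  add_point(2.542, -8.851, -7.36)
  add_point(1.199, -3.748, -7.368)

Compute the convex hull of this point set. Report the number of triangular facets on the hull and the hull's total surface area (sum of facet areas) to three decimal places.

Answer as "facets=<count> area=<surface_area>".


facets=28 area=848.353

Points on the hull: [0, 1, 2, 3, 4, 5, 6, 8, 9, 10, 11, 12, 13, 14, 15, 16] (16 of 17).

Area of each hull facet:
  f1: (p10, p14, p6) → 10.9862
  f2: (p9, p10, p14) → 4.0579
  f3: (p9, p10, p5) → 29.9766
  f4: (p15, p11, p2) → 14.0445
  f5: (p1, p9, p5) → 22.1437
  f6: (p13, p1, p5) → 14.3480
  f7: (p13, p1, p11) → 54.5294
  f8: (p16, p10, p6) → 115.8825
  f9: (p16, p10, p2) → 68.6909
  f10: (p16, p15, p6) → 22.4851
  f11: (p16, p15, p2) → 16.9826
  f12: (p3, p14, p6) → 2.9942
  f13: (p8, p1, p6) → 51.8327
  f14: (p8, p15, p6) → 34.0629
  f15: (p8, p15, p11) → 17.0785
  f16: (p0, p1, p6) → 15.2421
  f17: (p0, p1, p9) → 37.8551
  f18: (p0, p3, p6) → 13.3352
  f19: (p0, p9, p14) → 55.3515
  f20: (p0, p3, p14) → 7.4486
  f21: (p12, p10, p5) → 31.5952
  f22: (p12, p13, p5) → 15.1002
  f23: (p12, p10, p2) → 50.1725
  f24: (p12, p11, p2) → 51.6268
  f25: (p12, p13, p11) → 55.8394
  f26: (p4, p1, p11) → 13.7572
  f27: (p4, p8, p11) → 7.6294
  f28: (p4, p8, p1) → 13.3041
Σ area = 848.353

Euler characteristic 16−42+28 = 2 ✓


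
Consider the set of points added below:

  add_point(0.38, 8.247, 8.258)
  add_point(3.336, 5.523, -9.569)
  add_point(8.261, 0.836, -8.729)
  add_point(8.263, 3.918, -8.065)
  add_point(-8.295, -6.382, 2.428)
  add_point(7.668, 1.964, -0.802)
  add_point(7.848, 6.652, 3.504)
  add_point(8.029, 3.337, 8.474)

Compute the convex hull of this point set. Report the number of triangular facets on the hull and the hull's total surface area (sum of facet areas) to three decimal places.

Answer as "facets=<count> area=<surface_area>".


Hull vertices (7/8): indices [0, 1, 2, 3, 4, 6, 7].

Triangle areas on the boundary:
  f1: (p7, p0, p4) → 81.7051
  f2: (p1, p0, p4) → 153.2945
  f3: (p2, p7, p4) → 161.7354
  f4: (p2, p7, p3) → 25.6822
  f5: (p2, p1, p4) → 70.1434
  f6: (p2, p1, p3) → 8.2745
  f7: (p6, p7, p3) → 26.0564
  f8: (p6, p7, p0) → 25.5046
  f9: (p6, p1, p3) → 31.6186
  f10: (p6, p1, p0) → 60.5472
Σ area = 644.562

Euler characteristic 7−15+10 = 2 ✓

facets=10 area=644.562


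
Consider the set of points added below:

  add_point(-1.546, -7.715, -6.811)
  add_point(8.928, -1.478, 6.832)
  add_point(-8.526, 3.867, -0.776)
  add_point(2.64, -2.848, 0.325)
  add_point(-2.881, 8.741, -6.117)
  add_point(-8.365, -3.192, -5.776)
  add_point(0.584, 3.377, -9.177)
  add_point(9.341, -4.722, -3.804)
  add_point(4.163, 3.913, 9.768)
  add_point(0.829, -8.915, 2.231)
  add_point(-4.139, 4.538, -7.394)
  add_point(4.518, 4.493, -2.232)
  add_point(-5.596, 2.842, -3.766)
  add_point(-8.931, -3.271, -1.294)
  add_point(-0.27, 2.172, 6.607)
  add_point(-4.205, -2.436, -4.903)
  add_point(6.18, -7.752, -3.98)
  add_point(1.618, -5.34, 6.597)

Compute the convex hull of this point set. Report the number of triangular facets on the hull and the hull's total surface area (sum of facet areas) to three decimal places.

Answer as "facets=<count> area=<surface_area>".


facets=26 area=893.159

Points on the hull: [0, 1, 2, 4, 5, 6, 7, 8, 9, 10, 11, 13, 14, 16, 17] (15 of 18).

Area of each hull facet:
  f1: (p0, p9, p13) → 46.2977
  f2: (p2, p8, p4) → 75.2708
  f3: (p11, p8, p4) → 51.3265
  f4: (p1, p11, p7) → 53.2398
  f5: (p1, p11, p8) → 43.5362
  f6: (p5, p0, p13) → 18.1831
  f7: (p5, p2, p13) → 16.1760
  f8: (p6, p0, p7) → 62.7556
  f9: (p6, p11, p7) → 42.3740
  f10: (p6, p11, p4) → 27.7121
  f11: (p6, p5, p0) → 44.6012
  f12: (p16, p0, p7) → 13.0843
  f13: (p16, p0, p9) → 31.9364
  f14: (p16, p1, p7) → 23.8208
  f15: (p16, p1, p9) → 47.9394
  f16: (p14, p2, p13) → 40.0828
  f17: (p14, p2, p8) → 14.6177
  f18: (p17, p1, p8) → 31.4383
  f19: (p17, p1, p9) → 21.1923
  f20: (p17, p14, p8) → 22.0104
  f21: (p17, p9, p13) → 33.6215
  f22: (p17, p14, p13) → 48.5210
  f23: (p10, p6, p4) → 11.8192
  f24: (p10, p6, p5) → 22.1388
  f25: (p10, p2, p4) → 18.2047
  f26: (p10, p5, p2) → 31.2586
Σ area = 893.159

Euler: V−E+F = 15−39+26 = 2.
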